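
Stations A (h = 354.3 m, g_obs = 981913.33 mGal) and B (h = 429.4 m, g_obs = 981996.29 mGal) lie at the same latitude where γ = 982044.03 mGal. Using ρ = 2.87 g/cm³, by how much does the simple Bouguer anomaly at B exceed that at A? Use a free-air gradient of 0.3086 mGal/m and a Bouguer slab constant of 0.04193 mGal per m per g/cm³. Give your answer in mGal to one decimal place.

97.1

Δg_SB(A) = 981913.33 − 982044.03 + 0.3086×354.3 − 0.04193×2.87×354.3 = -64.00 mGal
Δg_SB(B) = 981996.29 − 982044.03 + 0.3086×429.4 − 0.04193×2.87×429.4 = 33.10 mGal
Difference = 33.10 − (-64.00) = 97.10 mGal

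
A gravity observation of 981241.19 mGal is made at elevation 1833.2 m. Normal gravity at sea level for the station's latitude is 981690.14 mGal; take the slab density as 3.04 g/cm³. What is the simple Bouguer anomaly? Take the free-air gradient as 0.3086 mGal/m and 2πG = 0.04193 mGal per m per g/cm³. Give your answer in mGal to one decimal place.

Free-air correction = 0.3086 × 1833.2 = 565.73 mGal
Free-air anomaly = 981241.19 − 981690.14 + (565.73) = 116.78 mGal
Bouguer slab correction = 0.04193 × 3.04 × 1833.2 = 233.67 mGal
Simple Bouguer anomaly = 116.78 − (233.67) = -116.89 mGal

-116.9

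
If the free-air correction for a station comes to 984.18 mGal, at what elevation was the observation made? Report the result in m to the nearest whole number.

h = 984.18 / 0.3086 = 3189.18 m

3189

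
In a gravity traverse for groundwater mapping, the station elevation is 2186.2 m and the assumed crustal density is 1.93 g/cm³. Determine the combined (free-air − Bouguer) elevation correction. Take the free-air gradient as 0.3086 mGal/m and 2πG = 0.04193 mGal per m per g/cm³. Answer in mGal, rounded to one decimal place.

497.7

Combined gradient = 0.3086 − 0.04193 × 1.93 = 0.2276751 mGal/m
Combined elevation correction = 0.2276751 × 2186.2 = 497.7 mGal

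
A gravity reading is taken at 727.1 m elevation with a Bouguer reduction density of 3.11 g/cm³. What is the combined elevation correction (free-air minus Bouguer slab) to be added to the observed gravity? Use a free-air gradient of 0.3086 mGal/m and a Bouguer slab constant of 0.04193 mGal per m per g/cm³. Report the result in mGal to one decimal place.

129.6

Combined gradient = 0.3086 − 0.04193 × 3.11 = 0.1781977 mGal/m
Combined elevation correction = 0.1781977 × 727.1 = 129.6 mGal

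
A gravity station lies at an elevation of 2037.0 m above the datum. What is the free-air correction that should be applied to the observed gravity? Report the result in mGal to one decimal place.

628.6

Free-air correction = 0.3086 × 2037.0 = 628.6 mGal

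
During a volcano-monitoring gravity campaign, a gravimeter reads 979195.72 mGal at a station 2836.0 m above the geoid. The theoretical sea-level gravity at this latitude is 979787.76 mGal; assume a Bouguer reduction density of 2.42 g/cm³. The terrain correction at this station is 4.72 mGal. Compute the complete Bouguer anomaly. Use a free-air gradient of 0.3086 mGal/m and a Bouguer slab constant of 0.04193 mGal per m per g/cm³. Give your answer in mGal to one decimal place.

0.1

Free-air correction = 0.3086 × 2836.0 = 875.19 mGal
Free-air anomaly = 979195.72 − 979787.76 + (875.19) = 283.15 mGal
Bouguer slab correction = 0.04193 × 2.42 × 2836.0 = 287.77 mGal
Simple Bouguer anomaly = 283.15 − (287.77) = -4.62 mGal
Complete Bouguer anomaly = -4.62 + 4.72 = 0.10 mGal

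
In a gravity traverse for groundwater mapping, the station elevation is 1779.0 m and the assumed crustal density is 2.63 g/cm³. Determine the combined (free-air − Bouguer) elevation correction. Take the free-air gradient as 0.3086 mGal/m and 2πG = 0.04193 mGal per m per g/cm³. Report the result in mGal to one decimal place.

352.8

Combined gradient = 0.3086 − 0.04193 × 2.63 = 0.1983241 mGal/m
Combined elevation correction = 0.1983241 × 1779.0 = 352.8 mGal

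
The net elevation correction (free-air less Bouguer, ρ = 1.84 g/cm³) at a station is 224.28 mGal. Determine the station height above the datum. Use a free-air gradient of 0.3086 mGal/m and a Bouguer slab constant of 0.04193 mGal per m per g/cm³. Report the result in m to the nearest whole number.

969

Combined gradient = 0.3086 − 0.04193 × 1.84 = 0.2314488 mGal/m
h = 224.28 / 0.2314488 = 969.03 m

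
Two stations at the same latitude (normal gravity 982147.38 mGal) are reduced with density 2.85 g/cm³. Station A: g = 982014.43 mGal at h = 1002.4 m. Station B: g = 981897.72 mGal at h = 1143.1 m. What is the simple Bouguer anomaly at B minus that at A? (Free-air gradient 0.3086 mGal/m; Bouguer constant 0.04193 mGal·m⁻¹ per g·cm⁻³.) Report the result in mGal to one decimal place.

-90.1

Δg_SB(A) = 982014.43 − 982147.38 + 0.3086×1002.4 − 0.04193×2.85×1002.4 = 56.60 mGal
Δg_SB(B) = 981897.72 − 982147.38 + 0.3086×1143.1 − 0.04193×2.85×1143.1 = -33.50 mGal
Difference = -33.50 − (56.60) = -90.10 mGal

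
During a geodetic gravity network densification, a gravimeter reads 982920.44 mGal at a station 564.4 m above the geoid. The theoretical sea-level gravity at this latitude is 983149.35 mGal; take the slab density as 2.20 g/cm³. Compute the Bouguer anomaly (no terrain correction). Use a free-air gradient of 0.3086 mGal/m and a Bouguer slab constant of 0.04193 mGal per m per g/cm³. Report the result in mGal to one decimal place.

-106.8

Free-air correction = 0.3086 × 564.4 = 174.17 mGal
Free-air anomaly = 982920.44 − 983149.35 + (174.17) = -54.74 mGal
Bouguer slab correction = 0.04193 × 2.20 × 564.4 = 52.06 mGal
Simple Bouguer anomaly = -54.74 − (52.06) = -106.80 mGal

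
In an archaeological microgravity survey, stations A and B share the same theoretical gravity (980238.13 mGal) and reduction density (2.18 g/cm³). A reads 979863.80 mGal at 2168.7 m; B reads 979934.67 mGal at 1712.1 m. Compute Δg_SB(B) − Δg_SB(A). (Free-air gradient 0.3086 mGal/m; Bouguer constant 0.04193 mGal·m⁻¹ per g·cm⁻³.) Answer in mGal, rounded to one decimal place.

Δg_SB(A) = 979863.80 − 980238.13 + 0.3086×2168.7 − 0.04193×2.18×2168.7 = 96.70 mGal
Δg_SB(B) = 979934.67 − 980238.13 + 0.3086×1712.1 − 0.04193×2.18×1712.1 = 68.40 mGal
Difference = 68.40 − (96.70) = -28.30 mGal

-28.3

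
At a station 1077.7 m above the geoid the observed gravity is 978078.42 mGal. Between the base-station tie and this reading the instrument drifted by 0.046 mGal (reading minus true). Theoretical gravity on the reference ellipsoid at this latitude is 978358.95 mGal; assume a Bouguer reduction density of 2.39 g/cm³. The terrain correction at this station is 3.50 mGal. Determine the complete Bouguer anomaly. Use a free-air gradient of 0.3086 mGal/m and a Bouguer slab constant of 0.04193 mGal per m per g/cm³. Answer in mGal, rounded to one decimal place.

-52.5

Drift-corrected reading = 978078.42 − (0.046) = 978078.374 mGal
Free-air correction = 0.3086 × 1077.7 = 332.58 mGal
Free-air anomaly = 978078.374 − 978358.95 + (332.58) = 52.004 mGal
Bouguer slab correction = 0.04193 × 2.39 × 1077.7 = 108.00 mGal
Simple Bouguer anomaly = 52.004 − (108.00) = -55.996 mGal
Complete Bouguer anomaly = -55.996 + 3.50 = -52.496 mGal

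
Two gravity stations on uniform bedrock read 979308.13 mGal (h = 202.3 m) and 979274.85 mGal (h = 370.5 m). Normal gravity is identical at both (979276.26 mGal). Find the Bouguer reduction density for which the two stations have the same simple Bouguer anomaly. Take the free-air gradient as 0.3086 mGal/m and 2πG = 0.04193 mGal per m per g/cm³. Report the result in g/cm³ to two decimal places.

Δg_obs = 979274.85 − 979308.13 = -33.28 mGal over Δh = 370.5 − 202.3 = 168.2 m
Equal Bouguer anomalies ⇒ Δg_obs + (0.3086 − 0.04193ρ)·Δh = 0
0.3086 − 0.04193ρ = −Δg_obs/Δh = 0.19786
ρ = (0.3086 − 0.19786) / 0.04193 = 2.64 g/cm³

2.64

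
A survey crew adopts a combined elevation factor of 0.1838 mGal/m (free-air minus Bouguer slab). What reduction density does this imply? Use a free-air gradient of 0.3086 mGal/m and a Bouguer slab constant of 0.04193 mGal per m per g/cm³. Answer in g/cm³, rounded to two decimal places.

2.98

0.1838 = 0.3086 − 0.04193 × ρ
ρ = (0.3086 − 0.1838) / 0.04193 = 2.98 g/cm³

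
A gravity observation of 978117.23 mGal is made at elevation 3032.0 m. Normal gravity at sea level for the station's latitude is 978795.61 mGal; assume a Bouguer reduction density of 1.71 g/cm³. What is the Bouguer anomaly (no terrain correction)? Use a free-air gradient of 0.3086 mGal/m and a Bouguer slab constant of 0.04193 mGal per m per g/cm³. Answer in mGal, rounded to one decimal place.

Free-air correction = 0.3086 × 3032.0 = 935.68 mGal
Free-air anomaly = 978117.23 − 978795.61 + (935.68) = 257.30 mGal
Bouguer slab correction = 0.04193 × 1.71 × 3032.0 = 217.40 mGal
Simple Bouguer anomaly = 257.30 − (217.40) = 39.90 mGal

39.9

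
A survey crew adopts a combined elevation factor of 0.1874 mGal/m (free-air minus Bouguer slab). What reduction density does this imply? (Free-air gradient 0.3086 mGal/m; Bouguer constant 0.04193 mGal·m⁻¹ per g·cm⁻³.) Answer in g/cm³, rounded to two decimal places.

0.1874 = 0.3086 − 0.04193 × ρ
ρ = (0.3086 − 0.1874) / 0.04193 = 2.89 g/cm³

2.89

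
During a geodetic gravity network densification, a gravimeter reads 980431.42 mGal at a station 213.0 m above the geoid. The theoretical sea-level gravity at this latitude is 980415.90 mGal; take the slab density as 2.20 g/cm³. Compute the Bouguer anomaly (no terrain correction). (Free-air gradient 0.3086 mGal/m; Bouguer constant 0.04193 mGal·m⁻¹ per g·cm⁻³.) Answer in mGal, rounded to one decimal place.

Free-air correction = 0.3086 × 213.0 = 65.73 mGal
Free-air anomaly = 980431.42 − 980415.90 + (65.73) = 81.25 mGal
Bouguer slab correction = 0.04193 × 2.20 × 213.0 = 19.65 mGal
Simple Bouguer anomaly = 81.25 − (19.65) = 61.60 mGal

61.6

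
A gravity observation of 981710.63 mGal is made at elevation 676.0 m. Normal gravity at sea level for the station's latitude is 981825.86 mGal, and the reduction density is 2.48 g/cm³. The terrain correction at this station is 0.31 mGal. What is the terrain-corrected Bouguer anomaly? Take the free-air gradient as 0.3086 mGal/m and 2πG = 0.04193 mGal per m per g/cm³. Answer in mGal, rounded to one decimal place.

23.4

Free-air correction = 0.3086 × 676.0 = 208.61 mGal
Free-air anomaly = 981710.63 − 981825.86 + (208.61) = 93.38 mGal
Bouguer slab correction = 0.04193 × 2.48 × 676.0 = 70.29 mGal
Simple Bouguer anomaly = 93.38 − (70.29) = 23.09 mGal
Complete Bouguer anomaly = 23.09 + 0.31 = 23.40 mGal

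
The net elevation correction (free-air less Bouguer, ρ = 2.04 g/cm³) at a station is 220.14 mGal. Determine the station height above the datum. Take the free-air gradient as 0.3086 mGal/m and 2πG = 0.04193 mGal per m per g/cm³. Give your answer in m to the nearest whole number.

Combined gradient = 0.3086 − 0.04193 × 2.04 = 0.2230628 mGal/m
h = 220.14 / 0.2230628 = 986.90 m

987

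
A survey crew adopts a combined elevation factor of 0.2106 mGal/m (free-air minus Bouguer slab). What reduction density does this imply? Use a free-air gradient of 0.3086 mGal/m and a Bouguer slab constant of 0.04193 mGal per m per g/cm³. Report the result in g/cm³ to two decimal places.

0.2106 = 0.3086 − 0.04193 × ρ
ρ = (0.3086 − 0.2106) / 0.04193 = 2.34 g/cm³

2.34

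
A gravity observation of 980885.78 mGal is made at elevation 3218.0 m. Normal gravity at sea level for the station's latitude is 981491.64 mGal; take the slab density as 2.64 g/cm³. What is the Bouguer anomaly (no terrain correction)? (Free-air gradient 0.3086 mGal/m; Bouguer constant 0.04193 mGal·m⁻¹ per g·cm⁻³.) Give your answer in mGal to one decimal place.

Free-air correction = 0.3086 × 3218.0 = 993.07 mGal
Free-air anomaly = 980885.78 − 981491.64 + (993.07) = 387.21 mGal
Bouguer slab correction = 0.04193 × 2.64 × 3218.0 = 356.22 mGal
Simple Bouguer anomaly = 387.21 − (356.22) = 30.99 mGal

31.0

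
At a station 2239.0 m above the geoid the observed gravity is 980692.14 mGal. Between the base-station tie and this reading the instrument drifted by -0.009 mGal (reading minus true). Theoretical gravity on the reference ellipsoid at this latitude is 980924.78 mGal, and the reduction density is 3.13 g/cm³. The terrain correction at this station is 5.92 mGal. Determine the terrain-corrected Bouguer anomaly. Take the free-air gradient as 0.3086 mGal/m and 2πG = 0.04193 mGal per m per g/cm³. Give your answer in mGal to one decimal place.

170.4

Drift-corrected reading = 980692.14 − (-0.009) = 980692.149 mGal
Free-air correction = 0.3086 × 2239.0 = 690.96 mGal
Free-air anomaly = 980692.149 − 980924.78 + (690.96) = 458.329 mGal
Bouguer slab correction = 0.04193 × 3.13 × 2239.0 = 293.85 mGal
Simple Bouguer anomaly = 458.329 − (293.85) = 164.479 mGal
Complete Bouguer anomaly = 164.479 + 5.92 = 170.399 mGal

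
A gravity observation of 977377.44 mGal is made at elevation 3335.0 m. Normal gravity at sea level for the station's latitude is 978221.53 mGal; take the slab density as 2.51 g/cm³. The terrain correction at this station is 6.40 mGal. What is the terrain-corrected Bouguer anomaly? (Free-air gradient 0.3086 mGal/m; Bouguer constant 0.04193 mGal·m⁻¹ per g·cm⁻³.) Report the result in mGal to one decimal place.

Free-air correction = 0.3086 × 3335.0 = 1029.18 mGal
Free-air anomaly = 977377.44 − 978221.53 + (1029.18) = 185.09 mGal
Bouguer slab correction = 0.04193 × 2.51 × 3335.0 = 350.99 mGal
Simple Bouguer anomaly = 185.09 − (350.99) = -165.90 mGal
Complete Bouguer anomaly = -165.90 + 6.40 = -159.50 mGal

-159.5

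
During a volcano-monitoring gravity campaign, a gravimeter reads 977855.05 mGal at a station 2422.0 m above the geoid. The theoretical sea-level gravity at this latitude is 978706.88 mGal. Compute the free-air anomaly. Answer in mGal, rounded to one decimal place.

-104.4

Free-air correction = 0.3086 × 2422.0 = 747.43 mGal
Free-air anomaly = 977855.05 − 978706.88 + (747.43) = -104.40 mGal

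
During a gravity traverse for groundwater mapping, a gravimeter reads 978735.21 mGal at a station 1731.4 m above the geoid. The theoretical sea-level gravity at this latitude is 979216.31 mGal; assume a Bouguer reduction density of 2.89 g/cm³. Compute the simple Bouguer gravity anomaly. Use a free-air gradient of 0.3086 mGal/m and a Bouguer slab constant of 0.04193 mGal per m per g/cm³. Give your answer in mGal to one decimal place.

-156.6

Free-air correction = 0.3086 × 1731.4 = 534.31 mGal
Free-air anomaly = 978735.21 − 979216.31 + (534.31) = 53.21 mGal
Bouguer slab correction = 0.04193 × 2.89 × 1731.4 = 209.81 mGal
Simple Bouguer anomaly = 53.21 − (209.81) = -156.60 mGal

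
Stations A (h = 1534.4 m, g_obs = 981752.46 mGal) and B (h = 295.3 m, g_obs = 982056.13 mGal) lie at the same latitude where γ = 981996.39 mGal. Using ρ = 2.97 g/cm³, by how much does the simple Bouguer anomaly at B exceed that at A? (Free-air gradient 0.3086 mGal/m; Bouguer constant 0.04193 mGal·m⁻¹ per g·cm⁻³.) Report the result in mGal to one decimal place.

75.6

Δg_SB(A) = 981752.46 − 981996.39 + 0.3086×1534.4 − 0.04193×2.97×1534.4 = 38.50 mGal
Δg_SB(B) = 982056.13 − 981996.39 + 0.3086×295.3 − 0.04193×2.97×295.3 = 114.10 mGal
Difference = 114.10 − (38.50) = 75.60 mGal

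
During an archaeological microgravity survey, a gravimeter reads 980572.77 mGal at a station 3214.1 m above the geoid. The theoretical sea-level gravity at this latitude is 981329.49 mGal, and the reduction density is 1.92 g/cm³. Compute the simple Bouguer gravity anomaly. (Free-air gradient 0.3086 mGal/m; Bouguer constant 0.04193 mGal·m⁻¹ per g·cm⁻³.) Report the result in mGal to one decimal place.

Free-air correction = 0.3086 × 3214.1 = 991.87 mGal
Free-air anomaly = 980572.77 − 981329.49 + (991.87) = 235.15 mGal
Bouguer slab correction = 0.04193 × 1.92 × 3214.1 = 258.75 mGal
Simple Bouguer anomaly = 235.15 − (258.75) = -23.60 mGal

-23.6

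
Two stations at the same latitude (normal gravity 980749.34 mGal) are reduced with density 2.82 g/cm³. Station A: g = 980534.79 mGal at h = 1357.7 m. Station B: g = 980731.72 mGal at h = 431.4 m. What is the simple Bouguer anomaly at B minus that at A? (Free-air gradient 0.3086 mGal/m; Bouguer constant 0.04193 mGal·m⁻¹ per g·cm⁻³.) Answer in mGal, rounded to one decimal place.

20.6

Δg_SB(A) = 980534.79 − 980749.34 + 0.3086×1357.7 − 0.04193×2.82×1357.7 = 43.90 mGal
Δg_SB(B) = 980731.72 − 980749.34 + 0.3086×431.4 − 0.04193×2.82×431.4 = 64.50 mGal
Difference = 64.50 − (43.90) = 20.60 mGal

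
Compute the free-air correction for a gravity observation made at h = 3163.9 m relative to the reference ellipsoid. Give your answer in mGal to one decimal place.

976.4

Free-air correction = 0.3086 × 3163.9 = 976.4 mGal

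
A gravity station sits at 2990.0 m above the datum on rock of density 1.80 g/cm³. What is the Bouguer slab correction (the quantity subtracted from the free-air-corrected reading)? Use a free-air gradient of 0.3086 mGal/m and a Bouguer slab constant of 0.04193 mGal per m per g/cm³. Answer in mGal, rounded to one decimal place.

Bouguer slab correction = 0.04193 × 1.80 × 2990.0 = 225.7 mGal

225.7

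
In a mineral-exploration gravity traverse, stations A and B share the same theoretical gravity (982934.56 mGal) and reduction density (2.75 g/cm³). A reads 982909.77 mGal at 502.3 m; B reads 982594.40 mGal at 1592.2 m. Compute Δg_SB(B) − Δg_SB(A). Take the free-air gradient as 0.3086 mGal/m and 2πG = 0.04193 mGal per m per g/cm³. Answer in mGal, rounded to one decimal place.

Δg_SB(A) = 982909.77 − 982934.56 + 0.3086×502.3 − 0.04193×2.75×502.3 = 72.30 mGal
Δg_SB(B) = 982594.40 − 982934.56 + 0.3086×1592.2 − 0.04193×2.75×1592.2 = -32.40 mGal
Difference = -32.40 − (72.30) = -104.70 mGal

-104.7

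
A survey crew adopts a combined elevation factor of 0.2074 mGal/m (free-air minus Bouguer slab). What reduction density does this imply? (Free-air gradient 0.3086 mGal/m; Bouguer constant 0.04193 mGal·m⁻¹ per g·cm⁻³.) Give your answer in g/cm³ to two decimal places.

2.41

0.2074 = 0.3086 − 0.04193 × ρ
ρ = (0.3086 − 0.2074) / 0.04193 = 2.41 g/cm³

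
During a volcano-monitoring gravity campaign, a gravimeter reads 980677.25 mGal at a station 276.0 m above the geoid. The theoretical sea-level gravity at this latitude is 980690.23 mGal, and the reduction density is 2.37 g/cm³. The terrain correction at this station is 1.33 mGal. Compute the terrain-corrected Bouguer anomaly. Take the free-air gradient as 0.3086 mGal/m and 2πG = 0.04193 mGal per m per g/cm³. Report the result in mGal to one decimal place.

Free-air correction = 0.3086 × 276.0 = 85.17 mGal
Free-air anomaly = 980677.25 − 980690.23 + (85.17) = 72.19 mGal
Bouguer slab correction = 0.04193 × 2.37 × 276.0 = 27.43 mGal
Simple Bouguer anomaly = 72.19 − (27.43) = 44.76 mGal
Complete Bouguer anomaly = 44.76 + 1.33 = 46.09 mGal

46.1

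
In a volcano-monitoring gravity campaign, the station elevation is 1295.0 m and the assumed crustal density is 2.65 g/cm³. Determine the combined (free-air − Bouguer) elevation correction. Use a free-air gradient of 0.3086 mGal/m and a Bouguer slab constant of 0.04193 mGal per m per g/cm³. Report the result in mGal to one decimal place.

Combined gradient = 0.3086 − 0.04193 × 2.65 = 0.1974855 mGal/m
Combined elevation correction = 0.1974855 × 1295.0 = 255.7 mGal

255.7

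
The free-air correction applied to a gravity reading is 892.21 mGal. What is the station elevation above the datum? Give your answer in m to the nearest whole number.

2891

h = 892.21 / 0.3086 = 2891.15 m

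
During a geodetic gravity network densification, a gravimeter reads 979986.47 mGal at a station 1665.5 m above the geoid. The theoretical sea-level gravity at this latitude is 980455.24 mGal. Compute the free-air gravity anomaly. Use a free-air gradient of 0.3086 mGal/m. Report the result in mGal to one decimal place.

45.2

Free-air correction = 0.3086 × 1665.5 = 513.97 mGal
Free-air anomaly = 979986.47 − 980455.24 + (513.97) = 45.20 mGal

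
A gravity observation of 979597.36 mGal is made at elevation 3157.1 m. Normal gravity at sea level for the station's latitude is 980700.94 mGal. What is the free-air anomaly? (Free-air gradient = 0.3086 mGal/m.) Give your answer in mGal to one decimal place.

-129.3

Free-air correction = 0.3086 × 3157.1 = 974.28 mGal
Free-air anomaly = 979597.36 − 980700.94 + (974.28) = -129.30 mGal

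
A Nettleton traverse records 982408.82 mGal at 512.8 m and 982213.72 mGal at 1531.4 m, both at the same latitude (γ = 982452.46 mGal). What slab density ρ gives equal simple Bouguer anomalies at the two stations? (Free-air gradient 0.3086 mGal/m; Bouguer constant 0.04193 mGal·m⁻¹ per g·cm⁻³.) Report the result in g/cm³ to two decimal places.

2.79

Δg_obs = 982213.72 − 982408.82 = -195.10 mGal over Δh = 1531.4 − 512.8 = 1018.6 m
Equal Bouguer anomalies ⇒ Δg_obs + (0.3086 − 0.04193ρ)·Δh = 0
0.3086 − 0.04193ρ = −Δg_obs/Δh = 0.19154
ρ = (0.3086 − 0.19154) / 0.04193 = 2.79 g/cm³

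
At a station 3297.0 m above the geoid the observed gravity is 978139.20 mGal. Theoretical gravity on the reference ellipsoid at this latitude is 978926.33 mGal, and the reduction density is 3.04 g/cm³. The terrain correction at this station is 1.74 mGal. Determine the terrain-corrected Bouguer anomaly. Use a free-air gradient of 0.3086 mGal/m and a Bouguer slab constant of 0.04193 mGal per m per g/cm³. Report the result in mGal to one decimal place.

-188.2

Free-air correction = 0.3086 × 3297.0 = 1017.45 mGal
Free-air anomaly = 978139.20 − 978926.33 + (1017.45) = 230.32 mGal
Bouguer slab correction = 0.04193 × 3.04 × 3297.0 = 420.26 mGal
Simple Bouguer anomaly = 230.32 − (420.26) = -189.94 mGal
Complete Bouguer anomaly = -189.94 + 1.74 = -188.20 mGal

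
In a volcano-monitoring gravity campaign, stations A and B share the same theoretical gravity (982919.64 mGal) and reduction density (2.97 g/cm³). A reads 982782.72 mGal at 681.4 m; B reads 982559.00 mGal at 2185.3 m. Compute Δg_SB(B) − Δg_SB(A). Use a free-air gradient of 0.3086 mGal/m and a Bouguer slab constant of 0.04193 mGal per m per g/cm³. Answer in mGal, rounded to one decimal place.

53.1

Δg_SB(A) = 982782.72 − 982919.64 + 0.3086×681.4 − 0.04193×2.97×681.4 = -11.50 mGal
Δg_SB(B) = 982559.00 − 982919.64 + 0.3086×2185.3 − 0.04193×2.97×2185.3 = 41.60 mGal
Difference = 41.60 − (-11.50) = 53.10 mGal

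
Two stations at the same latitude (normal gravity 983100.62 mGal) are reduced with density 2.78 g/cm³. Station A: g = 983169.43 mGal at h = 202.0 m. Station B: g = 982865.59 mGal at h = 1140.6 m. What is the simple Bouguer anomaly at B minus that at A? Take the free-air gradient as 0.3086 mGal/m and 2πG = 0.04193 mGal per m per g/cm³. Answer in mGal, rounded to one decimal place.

Δg_SB(A) = 983169.43 − 983100.62 + 0.3086×202.0 − 0.04193×2.78×202.0 = 107.60 mGal
Δg_SB(B) = 982865.59 − 983100.62 + 0.3086×1140.6 − 0.04193×2.78×1140.6 = -16.00 mGal
Difference = -16.00 − (107.60) = -123.60 mGal

-123.6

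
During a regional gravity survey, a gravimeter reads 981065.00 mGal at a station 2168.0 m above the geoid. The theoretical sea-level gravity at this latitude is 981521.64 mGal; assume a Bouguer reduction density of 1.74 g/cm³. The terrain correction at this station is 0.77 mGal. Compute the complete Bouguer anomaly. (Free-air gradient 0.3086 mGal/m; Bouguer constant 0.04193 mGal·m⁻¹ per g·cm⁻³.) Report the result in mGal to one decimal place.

Free-air correction = 0.3086 × 2168.0 = 669.04 mGal
Free-air anomaly = 981065.00 − 981521.64 + (669.04) = 212.40 mGal
Bouguer slab correction = 0.04193 × 1.74 × 2168.0 = 158.17 mGal
Simple Bouguer anomaly = 212.40 − (158.17) = 54.23 mGal
Complete Bouguer anomaly = 54.23 + 0.77 = 55.00 mGal

55.0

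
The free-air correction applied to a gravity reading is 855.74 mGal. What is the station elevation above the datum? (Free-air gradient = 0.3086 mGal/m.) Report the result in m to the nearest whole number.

h = 855.74 / 0.3086 = 2772.97 m

2773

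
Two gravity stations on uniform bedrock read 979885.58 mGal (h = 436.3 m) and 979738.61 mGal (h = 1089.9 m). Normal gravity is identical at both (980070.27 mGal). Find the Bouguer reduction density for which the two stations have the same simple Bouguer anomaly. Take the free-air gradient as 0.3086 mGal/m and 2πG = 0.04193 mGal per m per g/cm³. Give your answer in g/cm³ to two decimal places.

2.00

Δg_obs = 979738.61 − 979885.58 = -146.97 mGal over Δh = 1089.9 − 436.3 = 653.6 m
Equal Bouguer anomalies ⇒ Δg_obs + (0.3086 − 0.04193ρ)·Δh = 0
0.3086 − 0.04193ρ = −Δg_obs/Δh = 0.22486
ρ = (0.3086 − 0.22486) / 0.04193 = 2.00 g/cm³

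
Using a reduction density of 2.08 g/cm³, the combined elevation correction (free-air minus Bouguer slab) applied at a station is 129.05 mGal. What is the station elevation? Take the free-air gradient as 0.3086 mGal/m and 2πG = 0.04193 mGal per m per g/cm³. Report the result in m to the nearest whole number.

Combined gradient = 0.3086 − 0.04193 × 2.08 = 0.2213856 mGal/m
h = 129.05 / 0.2213856 = 582.92 m

583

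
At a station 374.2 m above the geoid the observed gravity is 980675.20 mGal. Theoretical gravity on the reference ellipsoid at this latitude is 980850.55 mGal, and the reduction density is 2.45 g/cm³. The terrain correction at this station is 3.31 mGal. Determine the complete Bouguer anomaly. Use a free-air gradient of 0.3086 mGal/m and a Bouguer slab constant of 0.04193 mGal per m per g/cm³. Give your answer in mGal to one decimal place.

-95.0

Free-air correction = 0.3086 × 374.2 = 115.48 mGal
Free-air anomaly = 980675.20 − 980850.55 + (115.48) = -59.87 mGal
Bouguer slab correction = 0.04193 × 2.45 × 374.2 = 38.44 mGal
Simple Bouguer anomaly = -59.87 − (38.44) = -98.31 mGal
Complete Bouguer anomaly = -98.31 + 3.31 = -95.00 mGal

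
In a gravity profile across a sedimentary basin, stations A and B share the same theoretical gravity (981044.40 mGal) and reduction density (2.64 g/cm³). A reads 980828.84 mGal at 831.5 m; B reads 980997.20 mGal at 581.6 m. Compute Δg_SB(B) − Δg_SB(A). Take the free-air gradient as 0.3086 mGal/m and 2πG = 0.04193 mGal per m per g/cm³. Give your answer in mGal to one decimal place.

Δg_SB(A) = 980828.84 − 981044.40 + 0.3086×831.5 − 0.04193×2.64×831.5 = -51.00 mGal
Δg_SB(B) = 980997.20 − 981044.40 + 0.3086×581.6 − 0.04193×2.64×581.6 = 67.90 mGal
Difference = 67.90 − (-51.00) = 118.90 mGal

118.9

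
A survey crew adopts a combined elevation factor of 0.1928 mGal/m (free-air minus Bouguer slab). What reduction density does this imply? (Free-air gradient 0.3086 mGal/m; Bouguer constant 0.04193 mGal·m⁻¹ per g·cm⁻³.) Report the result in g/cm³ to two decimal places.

0.1928 = 0.3086 − 0.04193 × ρ
ρ = (0.3086 − 0.1928) / 0.04193 = 2.76 g/cm³

2.76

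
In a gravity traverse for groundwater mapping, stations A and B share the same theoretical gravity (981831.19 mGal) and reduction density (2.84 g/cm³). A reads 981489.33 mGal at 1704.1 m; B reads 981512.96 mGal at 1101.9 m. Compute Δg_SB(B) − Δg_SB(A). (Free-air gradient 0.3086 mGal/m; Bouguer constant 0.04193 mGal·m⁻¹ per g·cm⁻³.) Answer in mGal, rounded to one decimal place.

Δg_SB(A) = 981489.33 − 981831.19 + 0.3086×1704.1 − 0.04193×2.84×1704.1 = -18.90 mGal
Δg_SB(B) = 981512.96 − 981831.19 + 0.3086×1101.9 − 0.04193×2.84×1101.9 = -109.40 mGal
Difference = -109.40 − (-18.90) = -90.50 mGal

-90.5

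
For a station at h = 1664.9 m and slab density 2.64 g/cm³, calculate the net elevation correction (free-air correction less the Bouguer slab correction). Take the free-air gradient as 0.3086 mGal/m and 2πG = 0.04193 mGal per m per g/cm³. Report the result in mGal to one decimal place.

329.5

Combined gradient = 0.3086 − 0.04193 × 2.64 = 0.1979048 mGal/m
Combined elevation correction = 0.1979048 × 1664.9 = 329.5 mGal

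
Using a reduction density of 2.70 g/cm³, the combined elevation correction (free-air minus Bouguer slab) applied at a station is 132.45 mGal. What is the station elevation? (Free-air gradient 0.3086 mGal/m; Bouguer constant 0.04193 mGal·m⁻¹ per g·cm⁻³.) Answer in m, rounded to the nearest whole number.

678

Combined gradient = 0.3086 − 0.04193 × 2.70 = 0.1953890 mGal/m
h = 132.45 / 0.1953890 = 677.88 m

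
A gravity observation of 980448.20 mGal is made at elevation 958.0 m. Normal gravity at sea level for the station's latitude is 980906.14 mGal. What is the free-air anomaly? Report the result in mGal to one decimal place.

Free-air correction = 0.3086 × 958.0 = 295.64 mGal
Free-air anomaly = 980448.20 − 980906.14 + (295.64) = -162.30 mGal

-162.3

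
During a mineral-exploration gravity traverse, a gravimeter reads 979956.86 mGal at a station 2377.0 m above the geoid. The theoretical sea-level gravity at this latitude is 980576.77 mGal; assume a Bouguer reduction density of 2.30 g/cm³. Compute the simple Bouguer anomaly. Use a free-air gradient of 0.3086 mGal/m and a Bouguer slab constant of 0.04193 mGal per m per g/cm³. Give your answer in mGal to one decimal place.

-115.6

Free-air correction = 0.3086 × 2377.0 = 733.54 mGal
Free-air anomaly = 979956.86 − 980576.77 + (733.54) = 113.63 mGal
Bouguer slab correction = 0.04193 × 2.30 × 2377.0 = 229.24 mGal
Simple Bouguer anomaly = 113.63 − (229.24) = -115.61 mGal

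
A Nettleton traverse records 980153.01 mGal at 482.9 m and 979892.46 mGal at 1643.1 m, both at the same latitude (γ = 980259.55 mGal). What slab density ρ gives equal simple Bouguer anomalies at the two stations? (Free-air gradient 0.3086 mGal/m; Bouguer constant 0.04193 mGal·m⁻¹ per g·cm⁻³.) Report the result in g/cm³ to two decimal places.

Δg_obs = 979892.46 − 980153.01 = -260.55 mGal over Δh = 1643.1 − 482.9 = 1160.2 m
Equal Bouguer anomalies ⇒ Δg_obs + (0.3086 − 0.04193ρ)·Δh = 0
0.3086 − 0.04193ρ = −Δg_obs/Δh = 0.22457
ρ = (0.3086 − 0.22457) / 0.04193 = 2.00 g/cm³

2.00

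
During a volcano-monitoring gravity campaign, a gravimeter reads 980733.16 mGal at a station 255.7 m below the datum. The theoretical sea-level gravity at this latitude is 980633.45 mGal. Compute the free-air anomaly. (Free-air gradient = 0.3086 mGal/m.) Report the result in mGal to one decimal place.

20.8

Free-air correction = 0.3086 × -255.7 = -78.91 mGal
Free-air anomaly = 980733.16 − 980633.45 + (-78.91) = 20.80 mGal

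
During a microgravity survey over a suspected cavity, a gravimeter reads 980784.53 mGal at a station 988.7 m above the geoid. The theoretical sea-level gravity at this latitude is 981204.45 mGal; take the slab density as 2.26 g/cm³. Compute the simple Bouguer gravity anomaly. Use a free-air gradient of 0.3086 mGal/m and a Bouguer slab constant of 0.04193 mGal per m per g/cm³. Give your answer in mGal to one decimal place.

Free-air correction = 0.3086 × 988.7 = 305.11 mGal
Free-air anomaly = 980784.53 − 981204.45 + (305.11) = -114.81 mGal
Bouguer slab correction = 0.04193 × 2.26 × 988.7 = 93.69 mGal
Simple Bouguer anomaly = -114.81 − (93.69) = -208.50 mGal

-208.5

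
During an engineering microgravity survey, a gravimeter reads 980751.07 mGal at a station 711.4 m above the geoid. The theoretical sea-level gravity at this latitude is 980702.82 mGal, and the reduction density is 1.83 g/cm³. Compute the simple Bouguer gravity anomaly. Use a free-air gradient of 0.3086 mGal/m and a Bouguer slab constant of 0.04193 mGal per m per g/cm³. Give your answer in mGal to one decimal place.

Free-air correction = 0.3086 × 711.4 = 219.54 mGal
Free-air anomaly = 980751.07 − 980702.82 + (219.54) = 267.79 mGal
Bouguer slab correction = 0.04193 × 1.83 × 711.4 = 54.59 mGal
Simple Bouguer anomaly = 267.79 − (54.59) = 213.20 mGal

213.2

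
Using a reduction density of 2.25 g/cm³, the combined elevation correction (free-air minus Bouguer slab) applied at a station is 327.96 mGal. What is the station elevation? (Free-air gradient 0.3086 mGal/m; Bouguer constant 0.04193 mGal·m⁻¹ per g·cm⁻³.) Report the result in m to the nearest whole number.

Combined gradient = 0.3086 − 0.04193 × 2.25 = 0.2142575 mGal/m
h = 327.96 / 0.2142575 = 1530.68 m

1531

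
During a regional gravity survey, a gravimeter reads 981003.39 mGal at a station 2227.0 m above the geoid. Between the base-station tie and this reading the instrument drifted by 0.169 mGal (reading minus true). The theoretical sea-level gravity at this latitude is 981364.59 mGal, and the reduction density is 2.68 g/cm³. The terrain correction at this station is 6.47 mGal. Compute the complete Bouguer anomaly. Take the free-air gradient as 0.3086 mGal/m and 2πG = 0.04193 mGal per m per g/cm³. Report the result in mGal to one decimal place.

Drift-corrected reading = 981003.39 − (0.169) = 981003.221 mGal
Free-air correction = 0.3086 × 2227.0 = 687.25 mGal
Free-air anomaly = 981003.221 − 981364.59 + (687.25) = 325.881 mGal
Bouguer slab correction = 0.04193 × 2.68 × 2227.0 = 250.25 mGal
Simple Bouguer anomaly = 325.881 − (250.25) = 75.631 mGal
Complete Bouguer anomaly = 75.631 + 6.47 = 82.101 mGal

82.1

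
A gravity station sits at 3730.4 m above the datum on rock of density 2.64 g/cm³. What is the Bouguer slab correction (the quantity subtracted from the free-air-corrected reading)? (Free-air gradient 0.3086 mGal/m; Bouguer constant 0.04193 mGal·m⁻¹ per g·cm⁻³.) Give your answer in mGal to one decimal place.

412.9

Bouguer slab correction = 0.04193 × 2.64 × 3730.4 = 412.9 mGal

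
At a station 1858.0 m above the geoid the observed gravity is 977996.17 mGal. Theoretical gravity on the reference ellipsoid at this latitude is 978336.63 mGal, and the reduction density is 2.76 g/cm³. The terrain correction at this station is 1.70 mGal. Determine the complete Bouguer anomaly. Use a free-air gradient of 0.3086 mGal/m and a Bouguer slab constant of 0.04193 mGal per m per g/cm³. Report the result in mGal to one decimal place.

Free-air correction = 0.3086 × 1858.0 = 573.38 mGal
Free-air anomaly = 977996.17 − 978336.63 + (573.38) = 232.92 mGal
Bouguer slab correction = 0.04193 × 2.76 × 1858.0 = 215.02 mGal
Simple Bouguer anomaly = 232.92 − (215.02) = 17.90 mGal
Complete Bouguer anomaly = 17.90 + 1.70 = 19.60 mGal

19.6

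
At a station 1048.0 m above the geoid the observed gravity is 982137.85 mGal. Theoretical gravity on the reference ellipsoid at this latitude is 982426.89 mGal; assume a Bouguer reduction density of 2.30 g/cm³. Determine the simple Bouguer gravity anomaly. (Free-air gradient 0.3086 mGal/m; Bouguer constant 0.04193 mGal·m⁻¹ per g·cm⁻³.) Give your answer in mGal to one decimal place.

-66.7

Free-air correction = 0.3086 × 1048.0 = 323.41 mGal
Free-air anomaly = 982137.85 − 982426.89 + (323.41) = 34.37 mGal
Bouguer slab correction = 0.04193 × 2.30 × 1048.0 = 101.07 mGal
Simple Bouguer anomaly = 34.37 − (101.07) = -66.70 mGal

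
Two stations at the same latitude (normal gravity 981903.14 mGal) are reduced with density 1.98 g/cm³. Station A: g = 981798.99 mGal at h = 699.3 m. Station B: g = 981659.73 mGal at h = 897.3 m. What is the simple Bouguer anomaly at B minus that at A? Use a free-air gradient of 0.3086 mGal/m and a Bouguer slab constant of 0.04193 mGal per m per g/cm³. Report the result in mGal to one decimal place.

Δg_SB(A) = 981798.99 − 981903.14 + 0.3086×699.3 − 0.04193×1.98×699.3 = 53.60 mGal
Δg_SB(B) = 981659.73 − 981903.14 + 0.3086×897.3 − 0.04193×1.98×897.3 = -41.00 mGal
Difference = -41.00 − (53.60) = -94.60 mGal

-94.6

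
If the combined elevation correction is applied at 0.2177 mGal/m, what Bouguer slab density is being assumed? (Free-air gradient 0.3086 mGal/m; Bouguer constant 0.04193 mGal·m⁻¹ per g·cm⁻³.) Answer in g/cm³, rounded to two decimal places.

2.17

0.2177 = 0.3086 − 0.04193 × ρ
ρ = (0.3086 − 0.2177) / 0.04193 = 2.17 g/cm³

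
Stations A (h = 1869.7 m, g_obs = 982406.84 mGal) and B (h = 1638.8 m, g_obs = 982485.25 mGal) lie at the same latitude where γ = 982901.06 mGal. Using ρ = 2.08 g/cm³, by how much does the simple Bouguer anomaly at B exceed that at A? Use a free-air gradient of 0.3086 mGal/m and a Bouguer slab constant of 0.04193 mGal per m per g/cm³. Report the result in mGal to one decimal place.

Δg_SB(A) = 982406.84 − 982901.06 + 0.3086×1869.7 − 0.04193×2.08×1869.7 = -80.30 mGal
Δg_SB(B) = 982485.25 − 982901.06 + 0.3086×1638.8 − 0.04193×2.08×1638.8 = -53.00 mGal
Difference = -53.00 − (-80.30) = 27.30 mGal

27.3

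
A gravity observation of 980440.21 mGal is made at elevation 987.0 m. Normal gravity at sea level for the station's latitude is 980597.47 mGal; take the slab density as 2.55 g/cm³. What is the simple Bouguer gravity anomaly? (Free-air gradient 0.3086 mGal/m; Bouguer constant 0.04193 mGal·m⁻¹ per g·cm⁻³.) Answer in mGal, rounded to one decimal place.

Free-air correction = 0.3086 × 987.0 = 304.59 mGal
Free-air anomaly = 980440.21 − 980597.47 + (304.59) = 147.33 mGal
Bouguer slab correction = 0.04193 × 2.55 × 987.0 = 105.53 mGal
Simple Bouguer anomaly = 147.33 − (105.53) = 41.80 mGal

41.8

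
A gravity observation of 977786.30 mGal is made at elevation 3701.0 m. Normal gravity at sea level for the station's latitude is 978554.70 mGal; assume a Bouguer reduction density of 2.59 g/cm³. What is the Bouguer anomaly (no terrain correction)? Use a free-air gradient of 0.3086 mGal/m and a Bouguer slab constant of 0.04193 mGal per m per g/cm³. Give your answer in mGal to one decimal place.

Free-air correction = 0.3086 × 3701.0 = 1142.13 mGal
Free-air anomaly = 977786.30 − 978554.70 + (1142.13) = 373.73 mGal
Bouguer slab correction = 0.04193 × 2.59 × 3701.0 = 401.92 mGal
Simple Bouguer anomaly = 373.73 − (401.92) = -28.19 mGal

-28.2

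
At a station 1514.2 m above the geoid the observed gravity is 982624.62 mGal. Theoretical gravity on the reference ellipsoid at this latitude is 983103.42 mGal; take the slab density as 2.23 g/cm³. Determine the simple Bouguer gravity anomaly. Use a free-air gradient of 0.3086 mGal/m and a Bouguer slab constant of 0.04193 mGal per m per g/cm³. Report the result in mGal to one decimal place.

-153.1

Free-air correction = 0.3086 × 1514.2 = 467.28 mGal
Free-air anomaly = 982624.62 − 983103.42 + (467.28) = -11.52 mGal
Bouguer slab correction = 0.04193 × 2.23 × 1514.2 = 141.58 mGal
Simple Bouguer anomaly = -11.52 − (141.58) = -153.10 mGal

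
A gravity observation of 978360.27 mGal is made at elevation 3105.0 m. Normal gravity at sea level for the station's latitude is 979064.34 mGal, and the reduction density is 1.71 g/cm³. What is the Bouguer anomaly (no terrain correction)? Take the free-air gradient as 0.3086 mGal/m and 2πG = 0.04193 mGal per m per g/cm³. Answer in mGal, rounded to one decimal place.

Free-air correction = 0.3086 × 3105.0 = 958.20 mGal
Free-air anomaly = 978360.27 − 979064.34 + (958.20) = 254.13 mGal
Bouguer slab correction = 0.04193 × 1.71 × 3105.0 = 222.63 mGal
Simple Bouguer anomaly = 254.13 − (222.63) = 31.50 mGal

31.5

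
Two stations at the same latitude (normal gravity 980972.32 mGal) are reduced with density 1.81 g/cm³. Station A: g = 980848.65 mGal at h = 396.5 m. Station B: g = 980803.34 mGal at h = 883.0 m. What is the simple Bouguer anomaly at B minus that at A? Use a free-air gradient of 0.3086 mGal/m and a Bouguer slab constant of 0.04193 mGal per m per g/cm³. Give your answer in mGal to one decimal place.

Δg_SB(A) = 980848.65 − 980972.32 + 0.3086×396.5 − 0.04193×1.81×396.5 = -31.40 mGal
Δg_SB(B) = 980803.34 − 980972.32 + 0.3086×883.0 − 0.04193×1.81×883.0 = 36.50 mGal
Difference = 36.50 − (-31.40) = 67.90 mGal

67.9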